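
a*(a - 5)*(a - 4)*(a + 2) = a^4 - 7*a^3 + 2*a^2 + 40*a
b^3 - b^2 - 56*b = b*(b - 8)*(b + 7)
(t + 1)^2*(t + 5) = t^3 + 7*t^2 + 11*t + 5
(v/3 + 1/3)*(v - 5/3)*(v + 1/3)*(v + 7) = v^4/3 + 20*v^3/9 - 38*v^2/27 - 124*v/27 - 35/27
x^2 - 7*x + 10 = (x - 5)*(x - 2)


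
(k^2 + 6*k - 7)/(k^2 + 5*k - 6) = (k + 7)/(k + 6)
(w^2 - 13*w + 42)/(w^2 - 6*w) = (w - 7)/w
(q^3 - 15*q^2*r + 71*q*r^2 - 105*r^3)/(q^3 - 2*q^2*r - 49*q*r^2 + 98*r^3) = (q^2 - 8*q*r + 15*r^2)/(q^2 + 5*q*r - 14*r^2)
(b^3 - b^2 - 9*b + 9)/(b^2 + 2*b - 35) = (b^3 - b^2 - 9*b + 9)/(b^2 + 2*b - 35)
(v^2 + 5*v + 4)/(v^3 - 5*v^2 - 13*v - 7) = (v + 4)/(v^2 - 6*v - 7)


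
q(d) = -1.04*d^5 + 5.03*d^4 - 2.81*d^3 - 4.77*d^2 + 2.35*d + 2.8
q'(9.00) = -20216.06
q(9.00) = -30820.04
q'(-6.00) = -11329.01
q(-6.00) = 15029.86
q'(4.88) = -855.78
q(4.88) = -451.52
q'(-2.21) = -358.96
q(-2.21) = 179.45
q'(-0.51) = 2.00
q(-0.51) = 1.11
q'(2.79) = 31.99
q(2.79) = 40.16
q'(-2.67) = -679.51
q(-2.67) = 412.76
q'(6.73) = -4978.19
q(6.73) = -5093.69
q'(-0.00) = 2.35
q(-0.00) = 2.80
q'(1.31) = 5.30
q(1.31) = 2.18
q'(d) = -5.2*d^4 + 20.12*d^3 - 8.43*d^2 - 9.54*d + 2.35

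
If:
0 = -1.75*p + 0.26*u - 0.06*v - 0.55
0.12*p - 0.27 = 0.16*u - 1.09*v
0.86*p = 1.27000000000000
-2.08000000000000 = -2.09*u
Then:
No Solution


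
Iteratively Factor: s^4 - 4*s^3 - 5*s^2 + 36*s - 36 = (s - 2)*(s^3 - 2*s^2 - 9*s + 18) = (s - 3)*(s - 2)*(s^2 + s - 6) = (s - 3)*(s - 2)^2*(s + 3)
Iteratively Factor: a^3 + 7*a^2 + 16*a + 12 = (a + 2)*(a^2 + 5*a + 6) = (a + 2)*(a + 3)*(a + 2)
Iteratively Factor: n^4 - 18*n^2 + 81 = (n - 3)*(n^3 + 3*n^2 - 9*n - 27) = (n - 3)*(n + 3)*(n^2 - 9) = (n - 3)*(n + 3)^2*(n - 3)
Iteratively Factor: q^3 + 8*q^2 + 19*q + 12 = (q + 4)*(q^2 + 4*q + 3) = (q + 1)*(q + 4)*(q + 3)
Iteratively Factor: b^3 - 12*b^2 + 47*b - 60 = (b - 5)*(b^2 - 7*b + 12) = (b - 5)*(b - 3)*(b - 4)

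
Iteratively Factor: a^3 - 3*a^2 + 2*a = (a)*(a^2 - 3*a + 2) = a*(a - 1)*(a - 2)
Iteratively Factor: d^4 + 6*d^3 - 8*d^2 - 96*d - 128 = (d + 4)*(d^3 + 2*d^2 - 16*d - 32) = (d - 4)*(d + 4)*(d^2 + 6*d + 8) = (d - 4)*(d + 2)*(d + 4)*(d + 4)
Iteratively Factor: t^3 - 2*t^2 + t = (t - 1)*(t^2 - t) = t*(t - 1)*(t - 1)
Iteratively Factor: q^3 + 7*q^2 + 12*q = (q + 3)*(q^2 + 4*q) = q*(q + 3)*(q + 4)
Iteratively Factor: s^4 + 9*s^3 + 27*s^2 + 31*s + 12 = (s + 4)*(s^3 + 5*s^2 + 7*s + 3) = (s + 3)*(s + 4)*(s^2 + 2*s + 1) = (s + 1)*(s + 3)*(s + 4)*(s + 1)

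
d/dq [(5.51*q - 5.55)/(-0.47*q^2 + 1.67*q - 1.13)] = (2.5897*q^2 - 5.217*q + 3.0422)/(0.2209*q^4 - 1.5698*q^3 + 3.8511*q^2 - 3.7742*q + 1.2769)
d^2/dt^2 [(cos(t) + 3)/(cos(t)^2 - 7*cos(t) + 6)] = (-9*(1 - cos(2*t))^2*cos(t) - 19*(1 - cos(2*t))^2 - 991*cos(t) - 274*cos(2*t) + 93*cos(3*t) + 2*cos(5*t) + 1170)/(4*(cos(t) - 6)^3*(cos(t) - 1)^3)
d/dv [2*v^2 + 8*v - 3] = 4*v + 8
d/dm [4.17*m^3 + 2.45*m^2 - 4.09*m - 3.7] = 12.51*m^2 + 4.9*m - 4.09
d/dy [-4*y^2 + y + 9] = 1 - 8*y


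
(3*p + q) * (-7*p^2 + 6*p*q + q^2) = -21*p^3 + 11*p^2*q + 9*p*q^2 + q^3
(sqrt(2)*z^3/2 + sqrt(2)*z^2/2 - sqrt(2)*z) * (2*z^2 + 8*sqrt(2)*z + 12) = sqrt(2)*z^5 + sqrt(2)*z^4 + 8*z^4 + 4*sqrt(2)*z^3 + 8*z^3 - 16*z^2 + 6*sqrt(2)*z^2 - 12*sqrt(2)*z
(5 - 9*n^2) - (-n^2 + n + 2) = -8*n^2 - n + 3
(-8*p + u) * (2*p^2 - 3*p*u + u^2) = -16*p^3 + 26*p^2*u - 11*p*u^2 + u^3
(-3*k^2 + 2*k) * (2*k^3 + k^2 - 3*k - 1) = -6*k^5 + k^4 + 11*k^3 - 3*k^2 - 2*k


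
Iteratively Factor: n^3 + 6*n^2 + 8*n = (n)*(n^2 + 6*n + 8) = n*(n + 2)*(n + 4)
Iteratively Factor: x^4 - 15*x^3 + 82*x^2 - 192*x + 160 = (x - 4)*(x^3 - 11*x^2 + 38*x - 40) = (x - 4)^2*(x^2 - 7*x + 10) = (x - 5)*(x - 4)^2*(x - 2)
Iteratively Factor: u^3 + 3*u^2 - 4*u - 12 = (u + 2)*(u^2 + u - 6) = (u + 2)*(u + 3)*(u - 2)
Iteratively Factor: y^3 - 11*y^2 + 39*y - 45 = (y - 3)*(y^2 - 8*y + 15) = (y - 5)*(y - 3)*(y - 3)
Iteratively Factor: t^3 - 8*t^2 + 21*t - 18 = (t - 2)*(t^2 - 6*t + 9) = (t - 3)*(t - 2)*(t - 3)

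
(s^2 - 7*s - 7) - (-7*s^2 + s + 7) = 8*s^2 - 8*s - 14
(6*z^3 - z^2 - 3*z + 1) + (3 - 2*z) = 6*z^3 - z^2 - 5*z + 4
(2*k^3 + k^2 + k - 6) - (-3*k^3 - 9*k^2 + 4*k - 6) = 5*k^3 + 10*k^2 - 3*k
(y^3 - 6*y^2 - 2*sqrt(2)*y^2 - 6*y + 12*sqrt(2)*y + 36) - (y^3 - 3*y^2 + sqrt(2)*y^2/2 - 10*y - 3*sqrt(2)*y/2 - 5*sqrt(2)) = -5*sqrt(2)*y^2/2 - 3*y^2 + 4*y + 27*sqrt(2)*y/2 + 5*sqrt(2) + 36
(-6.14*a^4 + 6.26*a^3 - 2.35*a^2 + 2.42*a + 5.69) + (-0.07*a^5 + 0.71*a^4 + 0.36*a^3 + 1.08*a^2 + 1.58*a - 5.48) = -0.07*a^5 - 5.43*a^4 + 6.62*a^3 - 1.27*a^2 + 4.0*a + 0.21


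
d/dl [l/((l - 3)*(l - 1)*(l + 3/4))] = 4*(-8*l^3 + 13*l^2 + 9)/(16*l^6 - 104*l^5 + 169*l^4 + 72*l^3 - 234*l^2 + 81)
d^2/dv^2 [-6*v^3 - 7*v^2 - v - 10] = -36*v - 14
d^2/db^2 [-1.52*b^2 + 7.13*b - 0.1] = -3.04000000000000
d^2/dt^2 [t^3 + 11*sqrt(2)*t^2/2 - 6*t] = 6*t + 11*sqrt(2)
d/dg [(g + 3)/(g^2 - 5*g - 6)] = (g^2 - 5*g - (g + 3)*(2*g - 5) - 6)/(-g^2 + 5*g + 6)^2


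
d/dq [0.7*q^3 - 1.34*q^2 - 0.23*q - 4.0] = 2.1*q^2 - 2.68*q - 0.23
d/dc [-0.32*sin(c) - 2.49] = -0.32*cos(c)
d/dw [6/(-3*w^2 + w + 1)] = 6*(6*w - 1)/(-3*w^2 + w + 1)^2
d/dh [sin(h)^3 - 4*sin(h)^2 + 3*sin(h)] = (3*sin(h)^2 - 8*sin(h) + 3)*cos(h)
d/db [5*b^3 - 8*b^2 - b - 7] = 15*b^2 - 16*b - 1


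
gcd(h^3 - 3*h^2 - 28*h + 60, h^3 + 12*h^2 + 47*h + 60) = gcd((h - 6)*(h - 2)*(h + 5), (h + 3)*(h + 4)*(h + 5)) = h + 5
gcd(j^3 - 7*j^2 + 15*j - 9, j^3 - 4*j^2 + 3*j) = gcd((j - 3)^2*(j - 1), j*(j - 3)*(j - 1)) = j^2 - 4*j + 3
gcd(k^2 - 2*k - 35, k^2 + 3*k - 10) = k + 5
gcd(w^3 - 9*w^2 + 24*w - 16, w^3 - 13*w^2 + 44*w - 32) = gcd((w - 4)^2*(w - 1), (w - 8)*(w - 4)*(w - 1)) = w^2 - 5*w + 4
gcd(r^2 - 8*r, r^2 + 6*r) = r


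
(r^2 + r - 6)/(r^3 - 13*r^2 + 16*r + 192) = (r - 2)/(r^2 - 16*r + 64)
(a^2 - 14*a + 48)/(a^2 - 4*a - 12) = (a - 8)/(a + 2)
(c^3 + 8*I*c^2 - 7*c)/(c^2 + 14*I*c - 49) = c*(c + I)/(c + 7*I)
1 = 1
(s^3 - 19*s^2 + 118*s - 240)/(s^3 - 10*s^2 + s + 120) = (s - 6)/(s + 3)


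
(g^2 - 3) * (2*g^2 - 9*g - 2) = 2*g^4 - 9*g^3 - 8*g^2 + 27*g + 6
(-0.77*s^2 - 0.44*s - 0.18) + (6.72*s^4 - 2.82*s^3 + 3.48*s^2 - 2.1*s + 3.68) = 6.72*s^4 - 2.82*s^3 + 2.71*s^2 - 2.54*s + 3.5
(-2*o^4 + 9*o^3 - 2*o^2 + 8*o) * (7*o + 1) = -14*o^5 + 61*o^4 - 5*o^3 + 54*o^2 + 8*o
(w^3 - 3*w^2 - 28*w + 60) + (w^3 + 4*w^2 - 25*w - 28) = 2*w^3 + w^2 - 53*w + 32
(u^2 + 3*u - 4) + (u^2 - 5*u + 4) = 2*u^2 - 2*u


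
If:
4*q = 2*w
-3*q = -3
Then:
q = 1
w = 2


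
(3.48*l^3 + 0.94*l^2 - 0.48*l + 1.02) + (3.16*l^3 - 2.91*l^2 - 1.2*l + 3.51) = 6.64*l^3 - 1.97*l^2 - 1.68*l + 4.53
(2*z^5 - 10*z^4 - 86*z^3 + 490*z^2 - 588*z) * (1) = 2*z^5 - 10*z^4 - 86*z^3 + 490*z^2 - 588*z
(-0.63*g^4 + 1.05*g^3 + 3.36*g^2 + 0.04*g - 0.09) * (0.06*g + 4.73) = -0.0378*g^5 - 2.9169*g^4 + 5.1681*g^3 + 15.8952*g^2 + 0.1838*g - 0.4257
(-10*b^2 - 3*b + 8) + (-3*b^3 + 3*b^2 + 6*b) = -3*b^3 - 7*b^2 + 3*b + 8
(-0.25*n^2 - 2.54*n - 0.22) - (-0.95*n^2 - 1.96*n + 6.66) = 0.7*n^2 - 0.58*n - 6.88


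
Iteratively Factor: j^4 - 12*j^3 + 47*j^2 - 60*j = (j)*(j^3 - 12*j^2 + 47*j - 60) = j*(j - 5)*(j^2 - 7*j + 12) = j*(j - 5)*(j - 4)*(j - 3)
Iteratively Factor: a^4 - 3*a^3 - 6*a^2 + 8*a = (a)*(a^3 - 3*a^2 - 6*a + 8) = a*(a - 4)*(a^2 + a - 2) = a*(a - 4)*(a - 1)*(a + 2)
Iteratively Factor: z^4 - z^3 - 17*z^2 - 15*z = (z - 5)*(z^3 + 4*z^2 + 3*z) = (z - 5)*(z + 3)*(z^2 + z) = z*(z - 5)*(z + 3)*(z + 1)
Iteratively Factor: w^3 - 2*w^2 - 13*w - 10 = (w + 1)*(w^2 - 3*w - 10) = (w - 5)*(w + 1)*(w + 2)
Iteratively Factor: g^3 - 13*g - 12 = (g + 1)*(g^2 - g - 12) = (g - 4)*(g + 1)*(g + 3)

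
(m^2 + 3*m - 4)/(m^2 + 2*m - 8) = (m - 1)/(m - 2)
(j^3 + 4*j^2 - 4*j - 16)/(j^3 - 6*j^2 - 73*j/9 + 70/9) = 9*(j^3 + 4*j^2 - 4*j - 16)/(9*j^3 - 54*j^2 - 73*j + 70)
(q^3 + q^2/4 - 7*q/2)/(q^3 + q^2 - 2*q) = (q - 7/4)/(q - 1)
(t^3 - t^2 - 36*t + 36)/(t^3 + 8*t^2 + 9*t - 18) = (t - 6)/(t + 3)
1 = 1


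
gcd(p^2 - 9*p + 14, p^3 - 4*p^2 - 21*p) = p - 7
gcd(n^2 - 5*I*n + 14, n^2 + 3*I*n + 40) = 1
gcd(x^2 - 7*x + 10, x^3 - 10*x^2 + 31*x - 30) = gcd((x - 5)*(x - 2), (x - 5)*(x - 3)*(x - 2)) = x^2 - 7*x + 10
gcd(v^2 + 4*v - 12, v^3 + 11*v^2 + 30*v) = v + 6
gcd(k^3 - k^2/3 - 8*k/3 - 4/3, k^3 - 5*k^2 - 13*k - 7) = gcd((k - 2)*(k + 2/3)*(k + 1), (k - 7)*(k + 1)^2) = k + 1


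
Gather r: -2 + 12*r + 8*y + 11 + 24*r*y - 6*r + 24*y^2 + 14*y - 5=r*(24*y + 6) + 24*y^2 + 22*y + 4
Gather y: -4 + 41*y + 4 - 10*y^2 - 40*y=-10*y^2 + y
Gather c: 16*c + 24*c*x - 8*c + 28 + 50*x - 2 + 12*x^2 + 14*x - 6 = c*(24*x + 8) + 12*x^2 + 64*x + 20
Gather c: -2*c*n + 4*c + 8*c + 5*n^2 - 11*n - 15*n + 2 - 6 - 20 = c*(12 - 2*n) + 5*n^2 - 26*n - 24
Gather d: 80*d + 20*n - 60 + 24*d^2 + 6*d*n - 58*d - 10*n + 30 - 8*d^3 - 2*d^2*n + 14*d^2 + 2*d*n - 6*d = -8*d^3 + d^2*(38 - 2*n) + d*(8*n + 16) + 10*n - 30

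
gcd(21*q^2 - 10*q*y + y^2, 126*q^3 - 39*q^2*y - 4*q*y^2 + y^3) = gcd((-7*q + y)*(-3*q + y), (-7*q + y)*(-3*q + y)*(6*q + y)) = 21*q^2 - 10*q*y + y^2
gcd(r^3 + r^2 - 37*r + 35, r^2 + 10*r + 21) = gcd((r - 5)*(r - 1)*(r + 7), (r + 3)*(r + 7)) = r + 7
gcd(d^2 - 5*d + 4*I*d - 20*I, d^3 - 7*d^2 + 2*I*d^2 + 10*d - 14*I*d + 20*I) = d - 5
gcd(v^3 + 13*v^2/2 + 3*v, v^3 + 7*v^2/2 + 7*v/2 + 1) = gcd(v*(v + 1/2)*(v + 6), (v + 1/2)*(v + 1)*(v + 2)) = v + 1/2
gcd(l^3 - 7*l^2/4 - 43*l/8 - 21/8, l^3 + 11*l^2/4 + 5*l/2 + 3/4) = l^2 + 7*l/4 + 3/4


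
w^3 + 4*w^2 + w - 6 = (w - 1)*(w + 2)*(w + 3)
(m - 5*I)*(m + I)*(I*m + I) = I*m^3 + 4*m^2 + I*m^2 + 4*m + 5*I*m + 5*I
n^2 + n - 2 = (n - 1)*(n + 2)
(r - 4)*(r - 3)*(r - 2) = r^3 - 9*r^2 + 26*r - 24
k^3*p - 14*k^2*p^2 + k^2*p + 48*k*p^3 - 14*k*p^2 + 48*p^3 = (k - 8*p)*(k - 6*p)*(k*p + p)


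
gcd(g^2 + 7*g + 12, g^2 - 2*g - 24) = g + 4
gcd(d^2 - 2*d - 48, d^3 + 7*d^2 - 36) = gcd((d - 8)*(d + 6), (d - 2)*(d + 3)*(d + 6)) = d + 6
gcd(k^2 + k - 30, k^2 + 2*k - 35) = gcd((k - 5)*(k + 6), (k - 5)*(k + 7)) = k - 5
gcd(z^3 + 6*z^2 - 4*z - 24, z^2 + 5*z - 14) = z - 2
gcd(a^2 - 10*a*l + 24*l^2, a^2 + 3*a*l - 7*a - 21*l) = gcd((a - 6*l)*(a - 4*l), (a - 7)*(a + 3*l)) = 1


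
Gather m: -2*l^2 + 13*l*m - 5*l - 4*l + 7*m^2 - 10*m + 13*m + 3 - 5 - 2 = -2*l^2 - 9*l + 7*m^2 + m*(13*l + 3) - 4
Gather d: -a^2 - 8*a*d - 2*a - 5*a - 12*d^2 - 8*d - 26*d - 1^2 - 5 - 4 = -a^2 - 7*a - 12*d^2 + d*(-8*a - 34) - 10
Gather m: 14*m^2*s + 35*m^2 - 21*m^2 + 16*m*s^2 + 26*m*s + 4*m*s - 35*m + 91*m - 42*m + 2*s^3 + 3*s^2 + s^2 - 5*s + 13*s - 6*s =m^2*(14*s + 14) + m*(16*s^2 + 30*s + 14) + 2*s^3 + 4*s^2 + 2*s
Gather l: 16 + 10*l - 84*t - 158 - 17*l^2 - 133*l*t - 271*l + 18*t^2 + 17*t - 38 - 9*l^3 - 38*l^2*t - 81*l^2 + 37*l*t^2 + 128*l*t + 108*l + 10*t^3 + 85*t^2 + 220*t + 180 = -9*l^3 + l^2*(-38*t - 98) + l*(37*t^2 - 5*t - 153) + 10*t^3 + 103*t^2 + 153*t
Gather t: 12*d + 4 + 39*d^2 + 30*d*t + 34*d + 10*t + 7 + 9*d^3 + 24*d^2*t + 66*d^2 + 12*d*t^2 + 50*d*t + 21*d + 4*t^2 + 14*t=9*d^3 + 105*d^2 + 67*d + t^2*(12*d + 4) + t*(24*d^2 + 80*d + 24) + 11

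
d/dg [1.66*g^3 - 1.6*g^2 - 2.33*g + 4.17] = 4.98*g^2 - 3.2*g - 2.33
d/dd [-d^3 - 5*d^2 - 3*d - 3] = -3*d^2 - 10*d - 3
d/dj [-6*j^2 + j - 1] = 1 - 12*j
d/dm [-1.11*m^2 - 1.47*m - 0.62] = -2.22*m - 1.47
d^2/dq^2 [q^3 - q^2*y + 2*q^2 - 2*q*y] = 6*q - 2*y + 4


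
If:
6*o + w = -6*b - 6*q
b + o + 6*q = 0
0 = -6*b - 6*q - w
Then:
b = -w/5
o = 0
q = w/30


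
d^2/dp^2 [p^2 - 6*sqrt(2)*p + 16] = 2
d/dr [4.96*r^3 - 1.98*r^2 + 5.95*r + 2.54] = 14.88*r^2 - 3.96*r + 5.95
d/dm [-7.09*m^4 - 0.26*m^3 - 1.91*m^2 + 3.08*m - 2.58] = -28.36*m^3 - 0.78*m^2 - 3.82*m + 3.08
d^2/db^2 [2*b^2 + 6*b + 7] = 4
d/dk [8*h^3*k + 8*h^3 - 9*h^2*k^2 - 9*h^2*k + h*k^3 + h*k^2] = h*(8*h^2 - 18*h*k - 9*h + 3*k^2 + 2*k)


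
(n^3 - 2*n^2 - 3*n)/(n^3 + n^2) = (n - 3)/n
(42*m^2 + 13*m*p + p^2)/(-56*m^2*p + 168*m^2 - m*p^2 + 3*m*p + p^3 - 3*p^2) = (6*m + p)/(-8*m*p + 24*m + p^2 - 3*p)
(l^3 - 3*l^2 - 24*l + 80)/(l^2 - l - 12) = (l^2 + l - 20)/(l + 3)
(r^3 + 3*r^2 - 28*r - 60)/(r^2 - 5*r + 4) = (r^3 + 3*r^2 - 28*r - 60)/(r^2 - 5*r + 4)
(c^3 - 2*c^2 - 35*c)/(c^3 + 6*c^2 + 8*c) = (c^2 - 2*c - 35)/(c^2 + 6*c + 8)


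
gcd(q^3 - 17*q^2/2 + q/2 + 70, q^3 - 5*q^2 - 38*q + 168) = q^2 - 11*q + 28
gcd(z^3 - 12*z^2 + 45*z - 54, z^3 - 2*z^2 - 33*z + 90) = z - 3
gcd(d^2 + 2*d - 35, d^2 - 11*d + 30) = d - 5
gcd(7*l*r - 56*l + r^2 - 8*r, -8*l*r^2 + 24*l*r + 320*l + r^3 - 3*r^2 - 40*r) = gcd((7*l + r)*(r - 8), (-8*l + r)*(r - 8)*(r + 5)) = r - 8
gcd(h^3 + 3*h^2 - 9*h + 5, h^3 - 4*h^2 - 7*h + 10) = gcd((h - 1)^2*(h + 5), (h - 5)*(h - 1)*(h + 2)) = h - 1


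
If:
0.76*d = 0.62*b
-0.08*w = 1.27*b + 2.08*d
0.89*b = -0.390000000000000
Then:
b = -0.44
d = -0.36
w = 16.25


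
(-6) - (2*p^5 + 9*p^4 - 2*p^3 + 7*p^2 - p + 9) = -2*p^5 - 9*p^4 + 2*p^3 - 7*p^2 + p - 15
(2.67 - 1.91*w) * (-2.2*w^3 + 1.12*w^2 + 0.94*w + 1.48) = 4.202*w^4 - 8.0132*w^3 + 1.195*w^2 - 0.317*w + 3.9516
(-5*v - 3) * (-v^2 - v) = 5*v^3 + 8*v^2 + 3*v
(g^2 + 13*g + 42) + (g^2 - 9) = 2*g^2 + 13*g + 33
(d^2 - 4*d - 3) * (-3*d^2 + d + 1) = -3*d^4 + 13*d^3 + 6*d^2 - 7*d - 3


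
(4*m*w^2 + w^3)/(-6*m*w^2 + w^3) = (4*m + w)/(-6*m + w)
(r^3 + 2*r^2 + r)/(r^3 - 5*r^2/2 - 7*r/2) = 2*(r + 1)/(2*r - 7)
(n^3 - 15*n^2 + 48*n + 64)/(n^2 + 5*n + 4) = (n^2 - 16*n + 64)/(n + 4)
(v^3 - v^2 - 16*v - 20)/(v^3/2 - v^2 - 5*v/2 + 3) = 2*(v^2 - 3*v - 10)/(v^2 - 4*v + 3)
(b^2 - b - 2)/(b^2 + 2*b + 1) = (b - 2)/(b + 1)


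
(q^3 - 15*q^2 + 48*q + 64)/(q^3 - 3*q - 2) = (q^2 - 16*q + 64)/(q^2 - q - 2)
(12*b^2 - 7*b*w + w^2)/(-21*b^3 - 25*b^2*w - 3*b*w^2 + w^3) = (-12*b^2 + 7*b*w - w^2)/(21*b^3 + 25*b^2*w + 3*b*w^2 - w^3)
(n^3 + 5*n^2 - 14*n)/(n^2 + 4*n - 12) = n*(n + 7)/(n + 6)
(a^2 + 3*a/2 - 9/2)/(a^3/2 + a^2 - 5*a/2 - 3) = (2*a - 3)/(a^2 - a - 2)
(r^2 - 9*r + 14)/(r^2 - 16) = (r^2 - 9*r + 14)/(r^2 - 16)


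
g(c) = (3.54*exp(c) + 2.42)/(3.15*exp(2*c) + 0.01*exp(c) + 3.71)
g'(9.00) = 0.00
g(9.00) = 0.00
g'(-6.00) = 0.00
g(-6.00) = 0.65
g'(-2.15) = 0.09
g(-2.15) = 0.75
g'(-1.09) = 0.14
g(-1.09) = 0.89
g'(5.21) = -0.01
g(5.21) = 0.01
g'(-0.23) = -0.15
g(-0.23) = 0.92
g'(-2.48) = 0.07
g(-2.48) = 0.73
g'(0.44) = -0.45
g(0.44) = 0.70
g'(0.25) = -0.40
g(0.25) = 0.78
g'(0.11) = -0.34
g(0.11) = 0.83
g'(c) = (3.54*exp(c) + 2.42)*(-6.3*exp(2*c) - 0.01*exp(c))/(3.15*exp(2*c) + 0.01*exp(c) + 3.71)^2 + 3.54*exp(c)/(3.15*exp(2*c) + 0.01*exp(c) + 3.71)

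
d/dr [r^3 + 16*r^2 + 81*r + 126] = 3*r^2 + 32*r + 81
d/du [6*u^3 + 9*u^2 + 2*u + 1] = 18*u^2 + 18*u + 2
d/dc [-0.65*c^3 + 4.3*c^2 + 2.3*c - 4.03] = -1.95*c^2 + 8.6*c + 2.3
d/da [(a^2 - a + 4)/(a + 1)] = (a^2 + 2*a - 5)/(a^2 + 2*a + 1)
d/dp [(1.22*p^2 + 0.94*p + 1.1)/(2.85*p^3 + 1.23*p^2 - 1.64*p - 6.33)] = (-3.477*p^4 - 5.358*p^3 - 12.562*p^2 - 18.1512*p - 4.1462)/(8.1225*p^6 + 7.011*p^5 - 7.8351*p^4 - 40.1154*p^3 - 12.8822*p^2 + 20.7624*p + 40.0689)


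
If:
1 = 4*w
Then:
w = 1/4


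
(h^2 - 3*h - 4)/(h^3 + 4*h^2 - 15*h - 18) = (h - 4)/(h^2 + 3*h - 18)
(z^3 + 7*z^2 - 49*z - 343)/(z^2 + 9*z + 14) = (z^2 - 49)/(z + 2)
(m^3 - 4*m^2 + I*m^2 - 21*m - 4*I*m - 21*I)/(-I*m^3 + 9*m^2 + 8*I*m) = I*(m^2 - 4*m - 21)/(m*(m + 8*I))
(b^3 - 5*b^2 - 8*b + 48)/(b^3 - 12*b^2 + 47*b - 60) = (b^2 - b - 12)/(b^2 - 8*b + 15)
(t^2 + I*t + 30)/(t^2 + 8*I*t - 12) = (t - 5*I)/(t + 2*I)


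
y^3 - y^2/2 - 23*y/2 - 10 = (y - 4)*(y + 1)*(y + 5/2)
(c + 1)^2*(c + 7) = c^3 + 9*c^2 + 15*c + 7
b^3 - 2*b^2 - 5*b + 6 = (b - 3)*(b - 1)*(b + 2)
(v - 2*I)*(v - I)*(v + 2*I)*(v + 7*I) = v^4 + 6*I*v^3 + 11*v^2 + 24*I*v + 28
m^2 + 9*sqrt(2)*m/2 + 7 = (m + sqrt(2))*(m + 7*sqrt(2)/2)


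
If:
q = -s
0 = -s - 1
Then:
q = 1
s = -1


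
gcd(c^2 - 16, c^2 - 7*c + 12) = c - 4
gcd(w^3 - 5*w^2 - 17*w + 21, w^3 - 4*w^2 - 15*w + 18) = w^2 + 2*w - 3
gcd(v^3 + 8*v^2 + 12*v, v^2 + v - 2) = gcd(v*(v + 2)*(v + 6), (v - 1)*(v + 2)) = v + 2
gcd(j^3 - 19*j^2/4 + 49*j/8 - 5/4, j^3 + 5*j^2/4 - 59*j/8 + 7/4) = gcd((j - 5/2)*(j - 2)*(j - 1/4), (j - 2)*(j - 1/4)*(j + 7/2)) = j^2 - 9*j/4 + 1/2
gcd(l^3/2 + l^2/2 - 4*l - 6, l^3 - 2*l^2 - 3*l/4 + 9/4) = 1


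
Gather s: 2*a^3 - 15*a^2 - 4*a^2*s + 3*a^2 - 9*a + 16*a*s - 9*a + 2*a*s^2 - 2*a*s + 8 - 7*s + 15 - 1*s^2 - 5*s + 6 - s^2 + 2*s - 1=2*a^3 - 12*a^2 - 18*a + s^2*(2*a - 2) + s*(-4*a^2 + 14*a - 10) + 28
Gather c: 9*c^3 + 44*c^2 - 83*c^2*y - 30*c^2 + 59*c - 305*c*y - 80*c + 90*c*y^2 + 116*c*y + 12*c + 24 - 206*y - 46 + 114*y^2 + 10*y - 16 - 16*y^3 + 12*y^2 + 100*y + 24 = 9*c^3 + c^2*(14 - 83*y) + c*(90*y^2 - 189*y - 9) - 16*y^3 + 126*y^2 - 96*y - 14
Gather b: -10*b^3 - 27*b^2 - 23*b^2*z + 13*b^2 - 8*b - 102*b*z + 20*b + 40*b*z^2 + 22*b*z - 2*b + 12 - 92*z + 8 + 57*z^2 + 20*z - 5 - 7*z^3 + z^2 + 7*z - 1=-10*b^3 + b^2*(-23*z - 14) + b*(40*z^2 - 80*z + 10) - 7*z^3 + 58*z^2 - 65*z + 14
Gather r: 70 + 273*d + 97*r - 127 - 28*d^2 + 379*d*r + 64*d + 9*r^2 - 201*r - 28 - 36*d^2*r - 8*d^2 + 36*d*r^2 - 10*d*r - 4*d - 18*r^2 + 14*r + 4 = -36*d^2 + 333*d + r^2*(36*d - 9) + r*(-36*d^2 + 369*d - 90) - 81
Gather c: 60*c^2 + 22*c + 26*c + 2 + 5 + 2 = 60*c^2 + 48*c + 9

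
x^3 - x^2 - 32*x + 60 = (x - 5)*(x - 2)*(x + 6)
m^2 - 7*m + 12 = (m - 4)*(m - 3)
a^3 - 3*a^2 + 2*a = a*(a - 2)*(a - 1)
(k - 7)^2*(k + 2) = k^3 - 12*k^2 + 21*k + 98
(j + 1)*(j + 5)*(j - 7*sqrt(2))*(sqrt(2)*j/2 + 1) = sqrt(2)*j^4/2 - 6*j^3 + 3*sqrt(2)*j^3 - 36*j^2 - 9*sqrt(2)*j^2/2 - 42*sqrt(2)*j - 30*j - 35*sqrt(2)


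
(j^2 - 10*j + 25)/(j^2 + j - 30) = (j - 5)/(j + 6)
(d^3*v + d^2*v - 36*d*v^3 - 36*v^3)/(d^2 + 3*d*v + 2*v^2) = v*(d^3 + d^2 - 36*d*v^2 - 36*v^2)/(d^2 + 3*d*v + 2*v^2)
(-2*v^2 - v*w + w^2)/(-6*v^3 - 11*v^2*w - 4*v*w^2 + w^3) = (2*v - w)/(6*v^2 + 5*v*w - w^2)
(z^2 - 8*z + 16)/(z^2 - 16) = (z - 4)/(z + 4)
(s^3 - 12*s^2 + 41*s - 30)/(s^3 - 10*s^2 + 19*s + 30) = (s - 1)/(s + 1)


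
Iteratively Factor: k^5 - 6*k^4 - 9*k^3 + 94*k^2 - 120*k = (k - 2)*(k^4 - 4*k^3 - 17*k^2 + 60*k) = k*(k - 2)*(k^3 - 4*k^2 - 17*k + 60) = k*(k - 2)*(k + 4)*(k^2 - 8*k + 15) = k*(k - 3)*(k - 2)*(k + 4)*(k - 5)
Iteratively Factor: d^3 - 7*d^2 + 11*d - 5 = (d - 1)*(d^2 - 6*d + 5) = (d - 5)*(d - 1)*(d - 1)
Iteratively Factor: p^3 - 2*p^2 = (p)*(p^2 - 2*p) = p*(p - 2)*(p)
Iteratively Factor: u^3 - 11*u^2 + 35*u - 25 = (u - 5)*(u^2 - 6*u + 5) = (u - 5)*(u - 1)*(u - 5)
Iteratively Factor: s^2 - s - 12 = (s + 3)*(s - 4)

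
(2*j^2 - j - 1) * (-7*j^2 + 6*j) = -14*j^4 + 19*j^3 + j^2 - 6*j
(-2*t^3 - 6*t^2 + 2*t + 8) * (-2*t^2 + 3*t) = 4*t^5 + 6*t^4 - 22*t^3 - 10*t^2 + 24*t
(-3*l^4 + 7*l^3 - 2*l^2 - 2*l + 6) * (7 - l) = 3*l^5 - 28*l^4 + 51*l^3 - 12*l^2 - 20*l + 42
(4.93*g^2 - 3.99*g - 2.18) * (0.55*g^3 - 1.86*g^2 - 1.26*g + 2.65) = 2.7115*g^5 - 11.3643*g^4 + 0.0106000000000011*g^3 + 22.1467*g^2 - 7.8267*g - 5.777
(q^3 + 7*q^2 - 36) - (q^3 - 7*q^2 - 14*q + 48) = 14*q^2 + 14*q - 84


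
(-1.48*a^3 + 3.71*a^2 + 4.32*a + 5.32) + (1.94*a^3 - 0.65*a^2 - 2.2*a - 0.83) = 0.46*a^3 + 3.06*a^2 + 2.12*a + 4.49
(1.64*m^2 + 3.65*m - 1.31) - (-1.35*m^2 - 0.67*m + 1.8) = 2.99*m^2 + 4.32*m - 3.11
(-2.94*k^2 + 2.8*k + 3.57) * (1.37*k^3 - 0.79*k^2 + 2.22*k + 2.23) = -4.0278*k^5 + 6.1586*k^4 - 3.8479*k^3 - 3.1605*k^2 + 14.1694*k + 7.9611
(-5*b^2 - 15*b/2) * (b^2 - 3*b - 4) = -5*b^4 + 15*b^3/2 + 85*b^2/2 + 30*b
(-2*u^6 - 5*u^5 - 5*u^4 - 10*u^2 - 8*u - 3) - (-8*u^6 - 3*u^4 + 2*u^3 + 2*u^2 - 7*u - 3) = 6*u^6 - 5*u^5 - 2*u^4 - 2*u^3 - 12*u^2 - u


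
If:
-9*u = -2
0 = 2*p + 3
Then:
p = -3/2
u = 2/9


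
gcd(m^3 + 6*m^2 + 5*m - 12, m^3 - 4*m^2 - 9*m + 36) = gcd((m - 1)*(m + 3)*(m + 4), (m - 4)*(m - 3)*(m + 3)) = m + 3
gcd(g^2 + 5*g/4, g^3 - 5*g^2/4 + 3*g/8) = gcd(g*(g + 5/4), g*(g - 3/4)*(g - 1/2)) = g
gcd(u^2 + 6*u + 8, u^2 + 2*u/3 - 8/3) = u + 2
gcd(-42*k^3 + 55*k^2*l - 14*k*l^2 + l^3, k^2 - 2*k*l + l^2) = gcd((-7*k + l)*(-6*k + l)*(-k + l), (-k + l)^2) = k - l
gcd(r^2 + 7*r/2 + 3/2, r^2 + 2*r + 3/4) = r + 1/2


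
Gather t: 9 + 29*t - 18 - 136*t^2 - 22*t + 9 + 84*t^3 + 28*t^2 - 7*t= 84*t^3 - 108*t^2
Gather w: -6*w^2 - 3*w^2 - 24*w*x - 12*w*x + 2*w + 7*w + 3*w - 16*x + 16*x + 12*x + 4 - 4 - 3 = -9*w^2 + w*(12 - 36*x) + 12*x - 3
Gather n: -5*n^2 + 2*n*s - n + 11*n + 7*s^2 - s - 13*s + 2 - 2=-5*n^2 + n*(2*s + 10) + 7*s^2 - 14*s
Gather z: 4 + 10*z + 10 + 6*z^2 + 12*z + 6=6*z^2 + 22*z + 20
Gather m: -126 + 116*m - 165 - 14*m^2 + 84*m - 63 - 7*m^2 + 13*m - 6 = -21*m^2 + 213*m - 360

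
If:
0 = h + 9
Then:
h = -9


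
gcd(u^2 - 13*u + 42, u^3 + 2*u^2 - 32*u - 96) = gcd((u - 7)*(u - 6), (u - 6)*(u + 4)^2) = u - 6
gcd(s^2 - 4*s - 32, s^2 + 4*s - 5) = 1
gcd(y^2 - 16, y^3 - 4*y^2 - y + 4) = y - 4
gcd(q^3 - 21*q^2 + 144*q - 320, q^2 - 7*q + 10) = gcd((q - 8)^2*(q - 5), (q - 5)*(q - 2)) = q - 5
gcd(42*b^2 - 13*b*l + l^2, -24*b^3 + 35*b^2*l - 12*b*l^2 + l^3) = 1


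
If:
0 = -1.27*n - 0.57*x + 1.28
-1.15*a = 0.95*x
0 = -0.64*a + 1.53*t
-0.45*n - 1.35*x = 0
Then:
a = 0.33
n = 1.19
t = 0.14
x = -0.40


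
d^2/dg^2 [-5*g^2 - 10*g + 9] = -10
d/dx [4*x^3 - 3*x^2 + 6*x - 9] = 12*x^2 - 6*x + 6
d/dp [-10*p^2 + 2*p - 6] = 2 - 20*p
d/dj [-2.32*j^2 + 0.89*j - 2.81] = 0.89 - 4.64*j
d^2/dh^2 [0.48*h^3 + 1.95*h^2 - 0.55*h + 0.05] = 2.88*h + 3.9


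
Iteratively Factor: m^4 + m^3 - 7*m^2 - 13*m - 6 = (m + 2)*(m^3 - m^2 - 5*m - 3) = (m - 3)*(m + 2)*(m^2 + 2*m + 1) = (m - 3)*(m + 1)*(m + 2)*(m + 1)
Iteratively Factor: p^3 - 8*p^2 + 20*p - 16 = (p - 2)*(p^2 - 6*p + 8) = (p - 2)^2*(p - 4)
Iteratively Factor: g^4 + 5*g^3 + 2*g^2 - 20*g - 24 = (g + 2)*(g^3 + 3*g^2 - 4*g - 12) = (g - 2)*(g + 2)*(g^2 + 5*g + 6) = (g - 2)*(g + 2)^2*(g + 3)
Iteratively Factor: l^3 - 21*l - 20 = (l - 5)*(l^2 + 5*l + 4) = (l - 5)*(l + 1)*(l + 4)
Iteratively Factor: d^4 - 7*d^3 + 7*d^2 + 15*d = (d - 3)*(d^3 - 4*d^2 - 5*d) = (d - 3)*(d + 1)*(d^2 - 5*d) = d*(d - 3)*(d + 1)*(d - 5)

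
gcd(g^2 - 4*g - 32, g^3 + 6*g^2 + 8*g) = g + 4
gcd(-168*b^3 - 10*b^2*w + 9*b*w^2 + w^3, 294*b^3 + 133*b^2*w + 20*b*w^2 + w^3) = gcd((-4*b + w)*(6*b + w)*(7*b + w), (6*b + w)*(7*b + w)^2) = 42*b^2 + 13*b*w + w^2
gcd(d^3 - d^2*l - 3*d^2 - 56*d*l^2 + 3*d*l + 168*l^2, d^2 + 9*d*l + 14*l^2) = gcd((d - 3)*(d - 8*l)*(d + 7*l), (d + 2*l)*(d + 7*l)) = d + 7*l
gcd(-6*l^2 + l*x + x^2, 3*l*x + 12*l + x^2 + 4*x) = 3*l + x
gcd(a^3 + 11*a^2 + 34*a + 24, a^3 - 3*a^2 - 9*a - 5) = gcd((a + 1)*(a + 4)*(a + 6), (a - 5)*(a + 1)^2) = a + 1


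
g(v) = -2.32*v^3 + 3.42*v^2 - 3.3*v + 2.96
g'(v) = -6.96*v^2 + 6.84*v - 3.3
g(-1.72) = 30.56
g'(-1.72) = -35.66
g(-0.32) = 4.44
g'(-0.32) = -6.20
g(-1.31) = 18.37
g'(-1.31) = -24.20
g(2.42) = -17.88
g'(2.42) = -27.51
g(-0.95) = 11.17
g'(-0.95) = -16.08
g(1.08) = 0.46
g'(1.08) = -4.03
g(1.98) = -8.17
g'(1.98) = -17.04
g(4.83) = -194.61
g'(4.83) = -132.63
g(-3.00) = 106.28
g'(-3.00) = -86.46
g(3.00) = -38.80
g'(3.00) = -45.42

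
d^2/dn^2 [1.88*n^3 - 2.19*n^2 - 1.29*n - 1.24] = 11.28*n - 4.38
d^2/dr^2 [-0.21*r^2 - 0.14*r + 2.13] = -0.420000000000000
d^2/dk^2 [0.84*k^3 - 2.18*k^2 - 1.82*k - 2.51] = 5.04*k - 4.36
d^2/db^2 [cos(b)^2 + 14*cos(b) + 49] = -14*cos(b) - 2*cos(2*b)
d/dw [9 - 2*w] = -2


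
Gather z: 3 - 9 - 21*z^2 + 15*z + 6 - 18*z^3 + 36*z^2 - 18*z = -18*z^3 + 15*z^2 - 3*z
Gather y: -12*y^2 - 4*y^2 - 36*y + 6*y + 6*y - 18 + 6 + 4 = -16*y^2 - 24*y - 8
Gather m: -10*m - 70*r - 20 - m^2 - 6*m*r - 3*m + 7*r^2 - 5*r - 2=-m^2 + m*(-6*r - 13) + 7*r^2 - 75*r - 22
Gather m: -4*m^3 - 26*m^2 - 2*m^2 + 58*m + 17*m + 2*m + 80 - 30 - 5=-4*m^3 - 28*m^2 + 77*m + 45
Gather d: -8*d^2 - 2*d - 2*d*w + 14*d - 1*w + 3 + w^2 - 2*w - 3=-8*d^2 + d*(12 - 2*w) + w^2 - 3*w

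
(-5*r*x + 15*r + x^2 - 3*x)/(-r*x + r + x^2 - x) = (5*r*x - 15*r - x^2 + 3*x)/(r*x - r - x^2 + x)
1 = 1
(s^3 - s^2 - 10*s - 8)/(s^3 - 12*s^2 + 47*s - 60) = (s^2 + 3*s + 2)/(s^2 - 8*s + 15)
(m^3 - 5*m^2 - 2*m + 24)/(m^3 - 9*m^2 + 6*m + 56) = (m - 3)/(m - 7)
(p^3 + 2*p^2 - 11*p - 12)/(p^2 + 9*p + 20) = (p^2 - 2*p - 3)/(p + 5)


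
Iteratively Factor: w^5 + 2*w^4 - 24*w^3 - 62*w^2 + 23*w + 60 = (w + 4)*(w^4 - 2*w^3 - 16*w^2 + 2*w + 15) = (w + 3)*(w + 4)*(w^3 - 5*w^2 - w + 5) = (w - 5)*(w + 3)*(w + 4)*(w^2 - 1) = (w - 5)*(w - 1)*(w + 3)*(w + 4)*(w + 1)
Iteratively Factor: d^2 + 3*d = (d + 3)*(d)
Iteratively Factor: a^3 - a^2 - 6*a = (a - 3)*(a^2 + 2*a) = a*(a - 3)*(a + 2)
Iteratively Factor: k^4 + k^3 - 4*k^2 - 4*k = (k + 2)*(k^3 - k^2 - 2*k) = (k - 2)*(k + 2)*(k^2 + k) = k*(k - 2)*(k + 2)*(k + 1)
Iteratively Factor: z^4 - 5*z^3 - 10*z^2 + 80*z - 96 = (z - 3)*(z^3 - 2*z^2 - 16*z + 32) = (z - 3)*(z - 2)*(z^2 - 16) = (z - 3)*(z - 2)*(z + 4)*(z - 4)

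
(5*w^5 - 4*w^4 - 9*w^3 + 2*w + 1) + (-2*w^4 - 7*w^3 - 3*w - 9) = 5*w^5 - 6*w^4 - 16*w^3 - w - 8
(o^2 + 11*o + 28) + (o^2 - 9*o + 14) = 2*o^2 + 2*o + 42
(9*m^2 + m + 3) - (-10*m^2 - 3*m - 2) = 19*m^2 + 4*m + 5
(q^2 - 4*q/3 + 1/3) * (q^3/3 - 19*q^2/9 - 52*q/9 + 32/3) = q^5/3 - 23*q^4/9 - 77*q^3/27 + 53*q^2/3 - 436*q/27 + 32/9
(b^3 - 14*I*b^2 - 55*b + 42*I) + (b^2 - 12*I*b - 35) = b^3 + b^2 - 14*I*b^2 - 55*b - 12*I*b - 35 + 42*I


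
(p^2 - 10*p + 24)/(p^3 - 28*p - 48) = (p - 4)/(p^2 + 6*p + 8)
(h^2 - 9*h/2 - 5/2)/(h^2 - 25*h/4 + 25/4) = 2*(2*h + 1)/(4*h - 5)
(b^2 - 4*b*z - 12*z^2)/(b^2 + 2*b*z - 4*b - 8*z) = (b - 6*z)/(b - 4)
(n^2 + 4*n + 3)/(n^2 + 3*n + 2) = (n + 3)/(n + 2)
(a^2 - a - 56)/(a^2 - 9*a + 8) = (a + 7)/(a - 1)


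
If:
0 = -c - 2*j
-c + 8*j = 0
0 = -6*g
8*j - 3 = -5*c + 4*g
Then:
No Solution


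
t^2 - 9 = (t - 3)*(t + 3)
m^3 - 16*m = m*(m - 4)*(m + 4)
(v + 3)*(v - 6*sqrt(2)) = v^2 - 6*sqrt(2)*v + 3*v - 18*sqrt(2)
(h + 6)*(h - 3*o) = h^2 - 3*h*o + 6*h - 18*o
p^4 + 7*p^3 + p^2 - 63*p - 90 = (p - 3)*(p + 2)*(p + 3)*(p + 5)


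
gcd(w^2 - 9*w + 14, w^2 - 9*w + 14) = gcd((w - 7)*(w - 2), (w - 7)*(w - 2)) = w^2 - 9*w + 14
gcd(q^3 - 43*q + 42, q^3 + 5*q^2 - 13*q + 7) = q^2 + 6*q - 7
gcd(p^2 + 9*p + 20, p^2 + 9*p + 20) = p^2 + 9*p + 20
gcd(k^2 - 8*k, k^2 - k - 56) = k - 8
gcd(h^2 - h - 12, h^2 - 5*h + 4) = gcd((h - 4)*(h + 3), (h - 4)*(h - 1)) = h - 4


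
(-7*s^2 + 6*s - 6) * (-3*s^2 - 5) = 21*s^4 - 18*s^3 + 53*s^2 - 30*s + 30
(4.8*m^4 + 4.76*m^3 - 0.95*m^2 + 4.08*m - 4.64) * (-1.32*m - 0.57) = -6.336*m^5 - 9.0192*m^4 - 1.4592*m^3 - 4.8441*m^2 + 3.7992*m + 2.6448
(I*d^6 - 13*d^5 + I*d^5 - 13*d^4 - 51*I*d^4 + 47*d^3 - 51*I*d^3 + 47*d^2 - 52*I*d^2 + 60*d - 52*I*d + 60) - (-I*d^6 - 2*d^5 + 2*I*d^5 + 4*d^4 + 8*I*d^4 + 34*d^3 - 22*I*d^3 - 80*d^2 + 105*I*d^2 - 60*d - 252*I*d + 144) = 2*I*d^6 - 11*d^5 - I*d^5 - 17*d^4 - 59*I*d^4 + 13*d^3 - 29*I*d^3 + 127*d^2 - 157*I*d^2 + 120*d + 200*I*d - 84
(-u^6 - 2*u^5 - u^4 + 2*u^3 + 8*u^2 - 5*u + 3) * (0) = 0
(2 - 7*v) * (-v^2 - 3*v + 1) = 7*v^3 + 19*v^2 - 13*v + 2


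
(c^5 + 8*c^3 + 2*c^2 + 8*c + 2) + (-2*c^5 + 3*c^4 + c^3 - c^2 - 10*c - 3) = -c^5 + 3*c^4 + 9*c^3 + c^2 - 2*c - 1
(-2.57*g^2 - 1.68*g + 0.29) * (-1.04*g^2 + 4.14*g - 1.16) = 2.6728*g^4 - 8.8926*g^3 - 4.2756*g^2 + 3.1494*g - 0.3364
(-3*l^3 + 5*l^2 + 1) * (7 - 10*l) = 30*l^4 - 71*l^3 + 35*l^2 - 10*l + 7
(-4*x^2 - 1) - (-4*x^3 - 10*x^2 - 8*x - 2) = 4*x^3 + 6*x^2 + 8*x + 1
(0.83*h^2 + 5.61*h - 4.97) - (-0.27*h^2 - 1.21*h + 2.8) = 1.1*h^2 + 6.82*h - 7.77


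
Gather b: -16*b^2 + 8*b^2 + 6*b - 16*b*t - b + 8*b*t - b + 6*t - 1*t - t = -8*b^2 + b*(4 - 8*t) + 4*t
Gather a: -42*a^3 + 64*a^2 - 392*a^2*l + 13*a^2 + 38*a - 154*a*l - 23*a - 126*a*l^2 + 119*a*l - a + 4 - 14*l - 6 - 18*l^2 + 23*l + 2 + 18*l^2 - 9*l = -42*a^3 + a^2*(77 - 392*l) + a*(-126*l^2 - 35*l + 14)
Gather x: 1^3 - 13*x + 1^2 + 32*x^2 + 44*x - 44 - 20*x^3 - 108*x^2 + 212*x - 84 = -20*x^3 - 76*x^2 + 243*x - 126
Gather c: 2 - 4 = -2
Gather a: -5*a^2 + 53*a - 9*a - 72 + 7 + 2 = -5*a^2 + 44*a - 63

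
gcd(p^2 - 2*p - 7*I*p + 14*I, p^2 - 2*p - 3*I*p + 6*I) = p - 2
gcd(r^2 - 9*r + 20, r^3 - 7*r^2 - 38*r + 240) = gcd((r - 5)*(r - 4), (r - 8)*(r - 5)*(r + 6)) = r - 5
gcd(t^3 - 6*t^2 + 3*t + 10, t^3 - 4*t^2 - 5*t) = t^2 - 4*t - 5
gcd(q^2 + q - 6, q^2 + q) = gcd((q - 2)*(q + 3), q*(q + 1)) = 1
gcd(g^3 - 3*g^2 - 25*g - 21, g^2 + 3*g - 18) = 1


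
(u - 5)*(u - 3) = u^2 - 8*u + 15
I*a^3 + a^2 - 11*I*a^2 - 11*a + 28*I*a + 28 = (a - 7)*(a - 4)*(I*a + 1)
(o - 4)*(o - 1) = o^2 - 5*o + 4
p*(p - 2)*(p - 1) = p^3 - 3*p^2 + 2*p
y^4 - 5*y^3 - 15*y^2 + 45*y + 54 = (y - 6)*(y - 3)*(y + 1)*(y + 3)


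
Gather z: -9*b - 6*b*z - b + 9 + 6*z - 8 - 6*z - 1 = -6*b*z - 10*b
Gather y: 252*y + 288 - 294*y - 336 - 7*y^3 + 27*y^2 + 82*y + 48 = -7*y^3 + 27*y^2 + 40*y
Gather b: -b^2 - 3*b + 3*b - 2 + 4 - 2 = -b^2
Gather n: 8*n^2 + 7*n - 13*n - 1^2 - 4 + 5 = 8*n^2 - 6*n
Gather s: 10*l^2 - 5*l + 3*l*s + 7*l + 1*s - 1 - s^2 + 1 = 10*l^2 + 2*l - s^2 + s*(3*l + 1)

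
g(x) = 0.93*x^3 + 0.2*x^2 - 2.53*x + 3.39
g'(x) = 2.79*x^2 + 0.4*x - 2.53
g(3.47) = 35.88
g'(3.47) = 32.45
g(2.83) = 18.91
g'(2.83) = 20.95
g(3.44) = 34.91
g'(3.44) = 31.86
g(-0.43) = 4.44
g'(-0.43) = -2.19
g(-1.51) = 4.46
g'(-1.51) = 3.23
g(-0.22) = 3.95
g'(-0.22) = -2.48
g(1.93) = 5.94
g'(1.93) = 8.63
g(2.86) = 19.55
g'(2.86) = 21.44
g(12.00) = 1608.87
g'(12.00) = 404.03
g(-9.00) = -635.61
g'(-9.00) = 219.86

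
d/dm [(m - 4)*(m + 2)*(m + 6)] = 3*m^2 + 8*m - 20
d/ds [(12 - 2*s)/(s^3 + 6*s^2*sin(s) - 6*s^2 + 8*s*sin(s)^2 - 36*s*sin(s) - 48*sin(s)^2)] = 4*(3*s*cos(s) + s + 3*sin(s) + 4*sin(2*s))/((s + 2*sin(s))^2*(s + 4*sin(s))^2)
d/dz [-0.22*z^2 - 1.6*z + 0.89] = -0.44*z - 1.6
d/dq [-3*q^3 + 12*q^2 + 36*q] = -9*q^2 + 24*q + 36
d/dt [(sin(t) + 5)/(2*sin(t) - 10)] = -5*cos(t)/(sin(t) - 5)^2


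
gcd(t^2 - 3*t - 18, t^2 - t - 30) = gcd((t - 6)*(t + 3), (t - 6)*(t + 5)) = t - 6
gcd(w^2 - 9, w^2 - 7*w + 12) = w - 3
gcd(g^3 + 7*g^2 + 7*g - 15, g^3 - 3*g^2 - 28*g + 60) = g + 5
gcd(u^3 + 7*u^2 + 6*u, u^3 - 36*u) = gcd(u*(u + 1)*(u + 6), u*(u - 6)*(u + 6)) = u^2 + 6*u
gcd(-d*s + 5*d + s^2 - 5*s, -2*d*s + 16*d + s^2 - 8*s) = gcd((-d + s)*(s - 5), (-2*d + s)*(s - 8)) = 1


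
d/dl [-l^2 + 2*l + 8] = 2 - 2*l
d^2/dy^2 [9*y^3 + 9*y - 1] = 54*y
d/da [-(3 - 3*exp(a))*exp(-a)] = 3*exp(-a)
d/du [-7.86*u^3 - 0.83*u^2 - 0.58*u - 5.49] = -23.58*u^2 - 1.66*u - 0.58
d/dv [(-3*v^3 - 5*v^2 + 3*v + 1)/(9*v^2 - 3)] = (-9*v^4 + 4*v - 3)/(3*(9*v^4 - 6*v^2 + 1))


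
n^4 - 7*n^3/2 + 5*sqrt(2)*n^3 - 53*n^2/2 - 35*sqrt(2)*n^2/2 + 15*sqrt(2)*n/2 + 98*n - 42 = (n - 3)*(n - 1/2)*(n - 2*sqrt(2))*(n + 7*sqrt(2))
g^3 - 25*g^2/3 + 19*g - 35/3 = (g - 5)*(g - 7/3)*(g - 1)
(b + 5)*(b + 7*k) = b^2 + 7*b*k + 5*b + 35*k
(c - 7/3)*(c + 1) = c^2 - 4*c/3 - 7/3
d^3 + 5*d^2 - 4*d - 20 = (d - 2)*(d + 2)*(d + 5)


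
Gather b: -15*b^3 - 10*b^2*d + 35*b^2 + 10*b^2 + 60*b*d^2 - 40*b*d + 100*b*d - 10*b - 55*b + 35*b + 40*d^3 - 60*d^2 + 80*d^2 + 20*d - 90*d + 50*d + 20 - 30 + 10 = -15*b^3 + b^2*(45 - 10*d) + b*(60*d^2 + 60*d - 30) + 40*d^3 + 20*d^2 - 20*d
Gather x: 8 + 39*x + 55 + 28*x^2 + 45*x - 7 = 28*x^2 + 84*x + 56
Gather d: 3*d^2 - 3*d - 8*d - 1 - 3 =3*d^2 - 11*d - 4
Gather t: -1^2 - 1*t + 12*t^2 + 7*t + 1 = 12*t^2 + 6*t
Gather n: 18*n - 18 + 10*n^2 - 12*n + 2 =10*n^2 + 6*n - 16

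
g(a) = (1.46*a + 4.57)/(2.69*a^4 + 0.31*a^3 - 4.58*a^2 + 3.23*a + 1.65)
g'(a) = (1.46*a + 4.57)*(-10.76*a^3 - 0.93*a^2 + 9.16*a - 3.23)/(2.69*a^4 + 0.31*a^3 - 4.58*a^2 + 3.23*a + 1.65)^2 + 1.46/(2.69*a^4 + 0.31*a^3 - 4.58*a^2 + 3.23*a + 1.65) = (-11.7822*a^4 - 50.0784*a^3 + 2.4367*a^2 + 41.8612*a - 12.3521)/(7.2361*a^8 + 1.6678*a^7 - 24.5443*a^6 + 14.5378*a^5 + 31.856*a^4 - 28.5638*a^3 - 4.6811*a^2 + 10.659*a + 2.7225)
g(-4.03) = -0.00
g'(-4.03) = 0.00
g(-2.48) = 0.02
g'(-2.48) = 0.06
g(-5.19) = -0.00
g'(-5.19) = -0.00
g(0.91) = 2.05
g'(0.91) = -2.18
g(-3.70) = -0.00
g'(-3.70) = 0.00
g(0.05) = 2.58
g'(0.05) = -3.17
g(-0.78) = -1.22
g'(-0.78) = -3.06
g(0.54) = 2.29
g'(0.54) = 0.38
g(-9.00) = -0.00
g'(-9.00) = -0.00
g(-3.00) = 0.00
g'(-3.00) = 0.01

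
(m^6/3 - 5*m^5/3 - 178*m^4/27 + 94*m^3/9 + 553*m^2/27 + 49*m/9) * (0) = 0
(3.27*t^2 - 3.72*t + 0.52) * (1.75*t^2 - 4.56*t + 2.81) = 5.7225*t^4 - 21.4212*t^3 + 27.0619*t^2 - 12.8244*t + 1.4612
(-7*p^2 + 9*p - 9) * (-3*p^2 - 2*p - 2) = 21*p^4 - 13*p^3 + 23*p^2 + 18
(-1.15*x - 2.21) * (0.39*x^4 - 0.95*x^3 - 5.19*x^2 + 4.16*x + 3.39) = -0.4485*x^5 + 0.2306*x^4 + 8.068*x^3 + 6.6859*x^2 - 13.0921*x - 7.4919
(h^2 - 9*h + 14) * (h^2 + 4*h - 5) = h^4 - 5*h^3 - 27*h^2 + 101*h - 70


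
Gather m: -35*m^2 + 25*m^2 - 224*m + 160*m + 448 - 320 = -10*m^2 - 64*m + 128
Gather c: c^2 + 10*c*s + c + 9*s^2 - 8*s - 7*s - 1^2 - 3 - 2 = c^2 + c*(10*s + 1) + 9*s^2 - 15*s - 6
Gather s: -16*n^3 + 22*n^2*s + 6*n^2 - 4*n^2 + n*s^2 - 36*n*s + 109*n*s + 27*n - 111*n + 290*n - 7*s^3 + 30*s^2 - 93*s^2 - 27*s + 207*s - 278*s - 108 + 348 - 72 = -16*n^3 + 2*n^2 + 206*n - 7*s^3 + s^2*(n - 63) + s*(22*n^2 + 73*n - 98) + 168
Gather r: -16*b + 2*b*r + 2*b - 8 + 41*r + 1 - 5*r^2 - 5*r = -14*b - 5*r^2 + r*(2*b + 36) - 7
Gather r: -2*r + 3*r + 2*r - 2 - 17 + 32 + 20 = 3*r + 33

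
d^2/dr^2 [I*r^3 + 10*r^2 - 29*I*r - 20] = 6*I*r + 20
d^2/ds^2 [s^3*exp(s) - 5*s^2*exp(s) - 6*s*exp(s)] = (s^3 + s^2 - 20*s - 22)*exp(s)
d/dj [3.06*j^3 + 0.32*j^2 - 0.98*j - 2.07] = 9.18*j^2 + 0.64*j - 0.98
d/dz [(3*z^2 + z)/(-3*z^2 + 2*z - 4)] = (9*z^2 - 24*z - 4)/(9*z^4 - 12*z^3 + 28*z^2 - 16*z + 16)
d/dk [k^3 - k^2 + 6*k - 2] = 3*k^2 - 2*k + 6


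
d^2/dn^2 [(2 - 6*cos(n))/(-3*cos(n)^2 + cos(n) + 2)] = (-243*(1 - cos(2*n))^2*cos(n) + 27*(1 - cos(2*n))^2 + 313*cos(n) + 62*cos(2*n) - 279*cos(3*n) + 54*cos(5*n) - 150)/(2*(cos(n) - 1)^3*(3*cos(n) + 2)^3)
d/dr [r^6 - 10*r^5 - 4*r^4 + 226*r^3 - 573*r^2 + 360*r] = 6*r^5 - 50*r^4 - 16*r^3 + 678*r^2 - 1146*r + 360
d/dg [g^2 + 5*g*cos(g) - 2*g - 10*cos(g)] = -5*g*sin(g) + 2*g + 10*sin(g) + 5*cos(g) - 2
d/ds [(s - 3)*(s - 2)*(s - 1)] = 3*s^2 - 12*s + 11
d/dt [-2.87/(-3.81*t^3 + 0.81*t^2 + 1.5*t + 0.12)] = (-32.8041*t^2 + 4.6494*t + 4.305)/(-3.81*t^3 + 0.81*t^2 + 1.5*t + 0.12)^2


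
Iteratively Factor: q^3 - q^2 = (q - 1)*(q^2) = q*(q - 1)*(q)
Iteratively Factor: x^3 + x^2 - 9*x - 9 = (x - 3)*(x^2 + 4*x + 3) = (x - 3)*(x + 3)*(x + 1)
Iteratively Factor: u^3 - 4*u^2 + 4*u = (u - 2)*(u^2 - 2*u) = (u - 2)^2*(u)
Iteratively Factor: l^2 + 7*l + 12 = (l + 3)*(l + 4)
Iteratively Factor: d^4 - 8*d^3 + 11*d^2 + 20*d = (d - 4)*(d^3 - 4*d^2 - 5*d) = (d - 4)*(d + 1)*(d^2 - 5*d) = d*(d - 4)*(d + 1)*(d - 5)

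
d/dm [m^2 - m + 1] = 2*m - 1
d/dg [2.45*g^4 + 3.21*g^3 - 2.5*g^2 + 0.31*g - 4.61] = 9.8*g^3 + 9.63*g^2 - 5.0*g + 0.31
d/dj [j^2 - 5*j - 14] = 2*j - 5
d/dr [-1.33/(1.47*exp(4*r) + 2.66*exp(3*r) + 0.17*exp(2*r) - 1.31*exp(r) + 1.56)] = (7.8204*exp(3*r) + 10.6134*exp(2*r) + 0.4522*exp(r) - 1.7423)*exp(r)/(1.47*exp(4*r) + 2.66*exp(3*r) + 0.17*exp(2*r) - 1.31*exp(r) + 1.56)^2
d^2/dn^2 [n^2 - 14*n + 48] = 2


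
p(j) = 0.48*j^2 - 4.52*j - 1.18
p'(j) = 0.96*j - 4.52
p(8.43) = -5.17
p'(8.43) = 3.57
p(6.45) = -10.36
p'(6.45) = 1.67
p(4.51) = -11.80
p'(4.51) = -0.19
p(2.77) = -10.02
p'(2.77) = -1.86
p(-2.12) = 10.56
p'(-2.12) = -6.56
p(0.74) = -4.26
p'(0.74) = -3.81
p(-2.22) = 11.22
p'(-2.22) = -6.65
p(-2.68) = 14.38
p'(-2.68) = -7.09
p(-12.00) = 122.18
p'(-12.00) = -16.04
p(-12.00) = 122.18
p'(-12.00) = -16.04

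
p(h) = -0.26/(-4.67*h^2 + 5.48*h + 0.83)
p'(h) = -0.26*(9.34*h - 5.48)/(-4.67*h^2 + 5.48*h + 0.83)^2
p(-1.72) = 0.01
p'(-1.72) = 0.01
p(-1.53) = 0.01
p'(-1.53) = 0.02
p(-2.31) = 0.01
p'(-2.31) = 0.01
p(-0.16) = 1.56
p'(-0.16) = 65.53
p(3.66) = 0.01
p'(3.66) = -0.00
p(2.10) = 0.03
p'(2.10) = -0.05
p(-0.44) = 0.10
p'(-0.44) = 0.40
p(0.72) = -0.11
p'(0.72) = -0.06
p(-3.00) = 0.00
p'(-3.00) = 0.00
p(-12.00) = 0.00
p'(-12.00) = 0.00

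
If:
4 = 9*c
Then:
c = 4/9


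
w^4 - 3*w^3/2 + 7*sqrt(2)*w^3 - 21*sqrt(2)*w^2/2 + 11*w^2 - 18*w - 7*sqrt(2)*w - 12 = (w - 2)*(w + 1/2)*(w + sqrt(2))*(w + 6*sqrt(2))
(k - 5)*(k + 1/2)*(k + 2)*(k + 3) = k^4 + k^3/2 - 19*k^2 - 79*k/2 - 15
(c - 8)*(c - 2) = c^2 - 10*c + 16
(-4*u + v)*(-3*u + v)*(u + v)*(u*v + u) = 12*u^4*v + 12*u^4 + 5*u^3*v^2 + 5*u^3*v - 6*u^2*v^3 - 6*u^2*v^2 + u*v^4 + u*v^3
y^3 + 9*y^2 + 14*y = y*(y + 2)*(y + 7)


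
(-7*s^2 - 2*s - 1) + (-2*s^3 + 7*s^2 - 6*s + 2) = -2*s^3 - 8*s + 1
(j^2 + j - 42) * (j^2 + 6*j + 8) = j^4 + 7*j^3 - 28*j^2 - 244*j - 336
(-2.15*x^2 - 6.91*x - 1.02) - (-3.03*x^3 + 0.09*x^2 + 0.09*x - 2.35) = 3.03*x^3 - 2.24*x^2 - 7.0*x + 1.33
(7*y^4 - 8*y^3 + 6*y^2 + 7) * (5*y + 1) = 35*y^5 - 33*y^4 + 22*y^3 + 6*y^2 + 35*y + 7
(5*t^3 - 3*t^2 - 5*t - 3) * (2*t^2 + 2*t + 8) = 10*t^5 + 4*t^4 + 24*t^3 - 40*t^2 - 46*t - 24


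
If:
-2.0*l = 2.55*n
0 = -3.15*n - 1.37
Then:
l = 0.55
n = -0.43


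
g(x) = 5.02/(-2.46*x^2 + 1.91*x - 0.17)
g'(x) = 5.02*(4.92*x - 1.91)/(-2.46*x^2 + 1.91*x - 0.17)^2 = (24.6984*x - 9.5882)/(2.46*x^2 - 1.91*x + 0.17)^2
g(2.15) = -0.68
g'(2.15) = 0.79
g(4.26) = -0.14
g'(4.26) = 0.07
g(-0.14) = -10.34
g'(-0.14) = -55.32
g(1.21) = -3.44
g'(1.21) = 9.51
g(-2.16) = -0.32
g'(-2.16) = -0.25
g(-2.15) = -0.32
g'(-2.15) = -0.26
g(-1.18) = -0.86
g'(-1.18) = -1.13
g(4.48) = -0.12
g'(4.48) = 0.06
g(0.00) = -29.53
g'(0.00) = -331.77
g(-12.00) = -0.01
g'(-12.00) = -0.00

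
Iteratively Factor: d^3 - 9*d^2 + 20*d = (d - 5)*(d^2 - 4*d) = (d - 5)*(d - 4)*(d)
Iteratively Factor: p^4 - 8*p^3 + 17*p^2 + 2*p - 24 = (p - 3)*(p^3 - 5*p^2 + 2*p + 8) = (p - 4)*(p - 3)*(p^2 - p - 2) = (p - 4)*(p - 3)*(p - 2)*(p + 1)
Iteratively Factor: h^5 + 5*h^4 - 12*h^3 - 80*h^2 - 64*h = (h - 4)*(h^4 + 9*h^3 + 24*h^2 + 16*h) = (h - 4)*(h + 1)*(h^3 + 8*h^2 + 16*h) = (h - 4)*(h + 1)*(h + 4)*(h^2 + 4*h) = (h - 4)*(h + 1)*(h + 4)^2*(h)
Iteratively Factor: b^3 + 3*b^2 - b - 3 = (b + 3)*(b^2 - 1) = (b - 1)*(b + 3)*(b + 1)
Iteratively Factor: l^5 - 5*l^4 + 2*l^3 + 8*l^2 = (l)*(l^4 - 5*l^3 + 2*l^2 + 8*l) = l*(l - 2)*(l^3 - 3*l^2 - 4*l) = l^2*(l - 2)*(l^2 - 3*l - 4) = l^2*(l - 4)*(l - 2)*(l + 1)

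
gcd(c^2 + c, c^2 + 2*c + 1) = c + 1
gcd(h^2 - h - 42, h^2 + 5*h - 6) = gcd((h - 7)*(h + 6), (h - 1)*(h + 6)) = h + 6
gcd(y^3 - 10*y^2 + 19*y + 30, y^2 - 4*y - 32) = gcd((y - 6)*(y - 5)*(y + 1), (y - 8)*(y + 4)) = 1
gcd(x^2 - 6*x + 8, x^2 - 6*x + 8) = x^2 - 6*x + 8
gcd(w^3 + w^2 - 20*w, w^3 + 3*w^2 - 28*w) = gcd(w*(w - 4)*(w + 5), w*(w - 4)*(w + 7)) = w^2 - 4*w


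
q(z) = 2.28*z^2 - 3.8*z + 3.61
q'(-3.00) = -17.48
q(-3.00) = 35.53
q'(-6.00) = -31.16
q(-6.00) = 108.49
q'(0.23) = -2.75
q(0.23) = 2.86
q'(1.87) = 4.73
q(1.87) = 4.48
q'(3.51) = 12.21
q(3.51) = 18.36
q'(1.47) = 2.90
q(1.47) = 2.95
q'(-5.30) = -27.97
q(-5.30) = 87.80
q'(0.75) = -0.38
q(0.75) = 2.04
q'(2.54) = 7.78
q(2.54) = 8.67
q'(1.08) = 1.12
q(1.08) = 2.17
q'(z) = 4.56*z - 3.8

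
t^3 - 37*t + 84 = (t - 4)*(t - 3)*(t + 7)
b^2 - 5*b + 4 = (b - 4)*(b - 1)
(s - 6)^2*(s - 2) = s^3 - 14*s^2 + 60*s - 72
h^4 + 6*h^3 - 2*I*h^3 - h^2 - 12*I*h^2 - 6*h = h*(h + 6)*(h - I)^2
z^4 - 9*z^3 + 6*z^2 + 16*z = z*(z - 8)*(z - 2)*(z + 1)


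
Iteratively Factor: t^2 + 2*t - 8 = (t - 2)*(t + 4)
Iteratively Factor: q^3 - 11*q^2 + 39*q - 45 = (q - 3)*(q^2 - 8*q + 15) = (q - 3)^2*(q - 5)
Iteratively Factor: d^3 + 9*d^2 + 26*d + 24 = (d + 2)*(d^2 + 7*d + 12) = (d + 2)*(d + 3)*(d + 4)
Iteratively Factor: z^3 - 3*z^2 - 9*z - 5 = (z + 1)*(z^2 - 4*z - 5) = (z - 5)*(z + 1)*(z + 1)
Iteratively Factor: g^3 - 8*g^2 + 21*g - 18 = (g - 3)*(g^2 - 5*g + 6) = (g - 3)*(g - 2)*(g - 3)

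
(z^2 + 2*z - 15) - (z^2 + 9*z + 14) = -7*z - 29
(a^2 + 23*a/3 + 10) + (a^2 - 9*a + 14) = 2*a^2 - 4*a/3 + 24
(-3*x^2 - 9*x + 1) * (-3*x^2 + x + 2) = 9*x^4 + 24*x^3 - 18*x^2 - 17*x + 2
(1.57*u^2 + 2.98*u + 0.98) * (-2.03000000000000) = -3.1871*u^2 - 6.0494*u - 1.9894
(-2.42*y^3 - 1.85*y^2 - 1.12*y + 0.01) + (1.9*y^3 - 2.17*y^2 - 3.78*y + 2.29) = -0.52*y^3 - 4.02*y^2 - 4.9*y + 2.3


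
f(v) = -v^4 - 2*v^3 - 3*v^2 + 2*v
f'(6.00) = -1114.00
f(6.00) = -1824.00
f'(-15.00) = 12242.00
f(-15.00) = -44580.00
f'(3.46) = -256.28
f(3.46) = -255.16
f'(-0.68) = 4.56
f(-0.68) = -2.33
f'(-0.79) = 4.97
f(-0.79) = -2.86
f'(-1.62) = 12.98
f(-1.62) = -9.50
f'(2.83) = -153.69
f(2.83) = -127.84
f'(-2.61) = 47.91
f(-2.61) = -36.50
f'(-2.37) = 35.77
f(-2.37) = -26.52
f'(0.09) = 1.41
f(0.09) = 0.15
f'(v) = -4*v^3 - 6*v^2 - 6*v + 2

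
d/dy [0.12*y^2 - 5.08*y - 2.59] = 0.24*y - 5.08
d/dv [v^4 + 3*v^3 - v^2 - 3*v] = 4*v^3 + 9*v^2 - 2*v - 3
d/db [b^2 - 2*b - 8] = 2*b - 2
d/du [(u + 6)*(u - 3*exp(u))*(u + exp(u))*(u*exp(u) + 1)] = (u + 1)*(u + 6)*(u - 3*exp(u))*(u + exp(u))*exp(u) + (u + 6)*(u - 3*exp(u))*(u*exp(u) + 1)*(exp(u) + 1) - (u + 6)*(u + exp(u))*(u*exp(u) + 1)*(3*exp(u) - 1) + (u - 3*exp(u))*(u + exp(u))*(u*exp(u) + 1)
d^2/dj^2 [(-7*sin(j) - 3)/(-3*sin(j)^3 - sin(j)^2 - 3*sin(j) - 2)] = (-252*sin(j)^7 - 306*sin(j)^6 + 524*sin(j)^5 + 951*sin(j)^4 + 251*sin(j)^3 - 285*sin(j)^2 - 148*sin(j) - 42)/(3*sin(j)^3 + sin(j)^2 + 3*sin(j) + 2)^3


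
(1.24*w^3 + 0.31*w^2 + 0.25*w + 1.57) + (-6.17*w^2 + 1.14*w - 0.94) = 1.24*w^3 - 5.86*w^2 + 1.39*w + 0.63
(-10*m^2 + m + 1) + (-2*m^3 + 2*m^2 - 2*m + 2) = -2*m^3 - 8*m^2 - m + 3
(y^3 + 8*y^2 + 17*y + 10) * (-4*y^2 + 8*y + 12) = -4*y^5 - 24*y^4 + 8*y^3 + 192*y^2 + 284*y + 120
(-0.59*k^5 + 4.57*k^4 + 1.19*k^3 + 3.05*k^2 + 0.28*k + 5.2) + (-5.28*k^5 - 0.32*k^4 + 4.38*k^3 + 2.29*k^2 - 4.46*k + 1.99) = -5.87*k^5 + 4.25*k^4 + 5.57*k^3 + 5.34*k^2 - 4.18*k + 7.19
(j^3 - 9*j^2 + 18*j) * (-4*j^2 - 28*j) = -4*j^5 + 8*j^4 + 180*j^3 - 504*j^2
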